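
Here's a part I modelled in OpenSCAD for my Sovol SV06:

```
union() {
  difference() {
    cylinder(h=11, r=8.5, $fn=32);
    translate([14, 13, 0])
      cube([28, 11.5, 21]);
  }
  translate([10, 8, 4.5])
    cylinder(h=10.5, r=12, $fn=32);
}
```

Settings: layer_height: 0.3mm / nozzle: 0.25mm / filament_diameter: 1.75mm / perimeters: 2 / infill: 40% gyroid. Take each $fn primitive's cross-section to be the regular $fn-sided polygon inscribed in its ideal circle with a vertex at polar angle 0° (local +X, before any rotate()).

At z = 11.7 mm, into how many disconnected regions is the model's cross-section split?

1

At z = 11.7 mm: the cylinder does not reach this height (z outside [0, 11]); the 28×11.5 cube at (14, 13) contributes its full rectangle; After the difference (first − rest): the first operand is absent here, so nothing remains; the cylinder at (10, 8): section is a regular 32-gon, circumradius r=12; Combining (union): only the r=12 cylinder at (10, 8) is present, so the union is just that shape — 1 connected region. The result has 1 disconnected region.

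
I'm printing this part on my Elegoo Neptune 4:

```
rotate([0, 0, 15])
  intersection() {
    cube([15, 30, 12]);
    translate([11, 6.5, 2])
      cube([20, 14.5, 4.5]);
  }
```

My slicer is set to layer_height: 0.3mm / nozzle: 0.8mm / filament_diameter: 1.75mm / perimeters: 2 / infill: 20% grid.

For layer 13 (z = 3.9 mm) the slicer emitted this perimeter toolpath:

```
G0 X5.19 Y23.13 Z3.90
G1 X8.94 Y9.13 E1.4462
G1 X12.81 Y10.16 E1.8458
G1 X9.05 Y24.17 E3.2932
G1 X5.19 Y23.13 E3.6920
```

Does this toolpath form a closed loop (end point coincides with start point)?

yes

Start point (G0): (5.19, 23.13). End point (last G1): the path returns to the start — closed.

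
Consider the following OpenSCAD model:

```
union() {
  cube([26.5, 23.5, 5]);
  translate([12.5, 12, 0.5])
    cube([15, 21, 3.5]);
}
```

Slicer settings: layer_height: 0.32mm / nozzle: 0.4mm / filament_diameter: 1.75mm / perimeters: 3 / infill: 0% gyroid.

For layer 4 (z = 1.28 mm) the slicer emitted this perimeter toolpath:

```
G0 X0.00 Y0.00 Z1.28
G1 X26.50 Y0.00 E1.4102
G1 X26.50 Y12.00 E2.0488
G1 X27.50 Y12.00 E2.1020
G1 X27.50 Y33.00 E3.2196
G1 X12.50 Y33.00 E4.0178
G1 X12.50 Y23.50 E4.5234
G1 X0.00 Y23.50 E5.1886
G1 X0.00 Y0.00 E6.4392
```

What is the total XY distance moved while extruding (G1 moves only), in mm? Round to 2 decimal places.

121.00 mm

Sum the Euclidean lengths of each G1 segment: total = 121.00 mm.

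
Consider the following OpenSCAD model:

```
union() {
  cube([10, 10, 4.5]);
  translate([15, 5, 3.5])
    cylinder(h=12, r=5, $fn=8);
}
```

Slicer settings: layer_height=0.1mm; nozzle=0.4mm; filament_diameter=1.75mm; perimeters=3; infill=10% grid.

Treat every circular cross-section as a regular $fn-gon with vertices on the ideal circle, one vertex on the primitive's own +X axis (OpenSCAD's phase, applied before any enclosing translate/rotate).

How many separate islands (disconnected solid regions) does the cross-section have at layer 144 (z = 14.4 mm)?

At z = 14.4 mm: the cube is not intersected at this z (z outside [0, 4.5]); the r=5 cylinder at (15, 5) contributes a regular 8-gon of circumradius 5; Combining (union): only the r=5 cylinder at (15, 5) is present, so the union is just that shape — 1 connected region. Overall, the cross-section is a single solid region. Island count = 1.

1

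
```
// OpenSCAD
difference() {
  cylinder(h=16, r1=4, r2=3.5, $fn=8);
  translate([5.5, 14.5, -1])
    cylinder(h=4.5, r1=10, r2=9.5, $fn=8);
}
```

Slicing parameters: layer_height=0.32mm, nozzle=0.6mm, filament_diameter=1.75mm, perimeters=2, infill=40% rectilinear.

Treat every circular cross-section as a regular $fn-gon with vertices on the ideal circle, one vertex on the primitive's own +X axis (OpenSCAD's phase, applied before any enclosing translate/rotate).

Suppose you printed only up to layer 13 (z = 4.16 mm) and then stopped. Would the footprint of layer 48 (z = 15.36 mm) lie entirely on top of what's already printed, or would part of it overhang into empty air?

Compare the two slices. At z = 4.16: the cone (r1=4→r2=3.5) has section circumradius 3.870 here — a regular 8-gon (area = (8/2)·3.870²·sin(360°/8) = 42.36 mm²); the cone at (5.5, 14.5) is not intersected at this z (z outside [-1, 3.5]); After the difference (first − rest): none of the subtracted shapes is present at this height, so the cone is unchanged — area = 42.36 mm². At z = 15.36: the cone (r1=4→r2=3.5) has section circumradius 3.520 here — a regular 8-gon (area = (8/2)·3.520²·sin(360°/8) = 35.05 mm²); the cone at (5.5, 14.5) is not intersected at this z (z outside [-1, 3.5]); Subtracting the remaining from the first: none of the subtracted shapes is present at this height, so the cone is unchanged — area = 35.05 mm². Checking containment: the cross-section at z = 15.36 is a subset of the cross-section at z = 4.16.

entirely on top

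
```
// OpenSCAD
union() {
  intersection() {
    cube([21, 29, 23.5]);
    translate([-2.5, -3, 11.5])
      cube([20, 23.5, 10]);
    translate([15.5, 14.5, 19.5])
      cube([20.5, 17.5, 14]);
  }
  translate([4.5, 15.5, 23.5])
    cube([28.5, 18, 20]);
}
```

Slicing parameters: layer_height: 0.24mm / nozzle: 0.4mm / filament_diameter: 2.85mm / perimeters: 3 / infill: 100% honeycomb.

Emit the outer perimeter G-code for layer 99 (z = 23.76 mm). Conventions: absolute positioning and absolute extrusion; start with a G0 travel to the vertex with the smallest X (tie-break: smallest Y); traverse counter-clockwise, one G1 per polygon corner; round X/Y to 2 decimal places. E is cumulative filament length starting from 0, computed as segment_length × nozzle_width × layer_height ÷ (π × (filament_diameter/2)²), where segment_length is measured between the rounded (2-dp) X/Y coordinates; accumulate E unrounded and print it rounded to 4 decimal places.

G0 X4.50 Y15.50 Z23.76
G1 X33.00 Y15.50 E0.4289
G1 X33.00 Y33.50 E0.6998
G1 X4.50 Y33.50 E1.1286
G1 X4.50 Y15.50 E1.3995

At z = 23.76 mm: the cube is absent (z outside [0, 23.5]); the cube at (-2.5, -3) is absent (z outside [11.5, 21.5]); the cube at (15.5, 14.5) is present — its section is the full 20.5×17.5 rectangle; Keeping only the common overlap: at least one operand is absent at this height, so nothing remains; the cube at (4.5, 15.5) is present — its section is the full 28.5×18 rectangle; Taking the union: only the 28.5×18 cube at (4.5, 15.5) is present, so the union is just that shape — 1 connected region. The outline is a single polygon with 4 vertices. Extrusion per mm of travel: 0.4 × 0.24 / (π × 1.425²) = 0.015048. Accumulating E over each segment gives final E = 1.3995.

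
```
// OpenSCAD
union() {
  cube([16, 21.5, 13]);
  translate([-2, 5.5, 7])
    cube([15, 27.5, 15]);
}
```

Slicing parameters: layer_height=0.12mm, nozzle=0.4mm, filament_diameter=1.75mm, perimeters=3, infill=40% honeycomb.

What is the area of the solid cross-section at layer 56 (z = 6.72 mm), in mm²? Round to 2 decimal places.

At z = 6.72 mm: the cube (footprint 16×21.5) is included at this height (area 344.00 mm²); the cube at (-2, 5.5) does not reach this height (z outside [7, 22]); Taking the union: only the 16×21.5 cube is present, so the union is just that shape — area = 344.00 mm². Overall, the cross-section is a single solid region. Net area = 344.00 mm².

344.00 mm²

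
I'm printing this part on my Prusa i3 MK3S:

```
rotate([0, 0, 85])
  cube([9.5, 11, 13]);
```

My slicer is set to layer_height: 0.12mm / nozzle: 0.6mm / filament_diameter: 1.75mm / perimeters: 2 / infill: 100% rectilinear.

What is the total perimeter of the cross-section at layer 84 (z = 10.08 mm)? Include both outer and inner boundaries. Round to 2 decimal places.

41.00 mm

At z = 10.08 mm: the 9.5×11 cube contributes its full rectangle (perimeter 41.00 mm); (whole slice rotated 85° about Z — lengths, areas and connectivity unchanged). Overall, the cross-section is a single solid region. Total boundary length (outer) = 41.00 mm.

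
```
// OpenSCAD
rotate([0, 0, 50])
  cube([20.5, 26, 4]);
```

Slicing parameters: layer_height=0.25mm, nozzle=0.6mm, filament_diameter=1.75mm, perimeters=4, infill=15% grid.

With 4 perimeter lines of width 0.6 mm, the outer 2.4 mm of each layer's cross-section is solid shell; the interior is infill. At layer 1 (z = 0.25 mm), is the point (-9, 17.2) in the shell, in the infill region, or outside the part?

At z = 0.25 mm: the 20.5×26 cube contributes its full rectangle; (rotated 50° about Z; rotation is an isometry so areas/perimeters/island counts are preserved). Overall, the cross-section is a single solid region. Undo the 50° rotation: the query point maps to (7.391, 17.950) in the un-rotated model frame. The nearest boundary edge runs (0.00, 26.00)→(0.00, 0.00); distance from the point to it = 7.39 mm. The point is inside the cross-section and 7.39 mm from the nearest boundary — more than the 2.4 mm shell width (4 × 0.6), so it's in the infill interior.

infill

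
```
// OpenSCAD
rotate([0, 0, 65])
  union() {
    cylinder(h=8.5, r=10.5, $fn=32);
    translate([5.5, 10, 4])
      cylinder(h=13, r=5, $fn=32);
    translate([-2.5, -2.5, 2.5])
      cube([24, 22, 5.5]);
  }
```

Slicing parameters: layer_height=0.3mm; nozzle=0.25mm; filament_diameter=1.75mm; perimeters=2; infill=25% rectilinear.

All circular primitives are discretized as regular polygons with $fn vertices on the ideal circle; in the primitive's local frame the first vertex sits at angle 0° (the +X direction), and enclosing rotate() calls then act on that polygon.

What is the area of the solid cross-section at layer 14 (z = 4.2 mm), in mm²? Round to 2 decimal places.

At z = 4.2 mm: the r=10.5 cylinder gives a regular 32-gon of circumradius 10.5 (constant along its height) (area = (32/2)·10.500²·sin(360°/32) = 344.14 mm²); the r=5 cylinder at (5.5, 10) gives a regular 32-gon of circumradius 5 (constant along its height) (area = (32/2)·5.000²·sin(360°/32) = 78.04 mm²); the cube at (-2.5, -2.5) is present — its section is the full 24×22 rectangle (area 528.00 mm²); Merging all regions: the regions partially overlap — summed areas 950.18 mm² minus the doubly-counted overlap 222.16 mm² gives 728.01 mm² — area = 728.01 mm²; (whole slice rotated 65° about Z — lengths, areas and connectivity unchanged). Overall, the cross-section is a single solid region. Net area = 728.01 mm².

728.01 mm²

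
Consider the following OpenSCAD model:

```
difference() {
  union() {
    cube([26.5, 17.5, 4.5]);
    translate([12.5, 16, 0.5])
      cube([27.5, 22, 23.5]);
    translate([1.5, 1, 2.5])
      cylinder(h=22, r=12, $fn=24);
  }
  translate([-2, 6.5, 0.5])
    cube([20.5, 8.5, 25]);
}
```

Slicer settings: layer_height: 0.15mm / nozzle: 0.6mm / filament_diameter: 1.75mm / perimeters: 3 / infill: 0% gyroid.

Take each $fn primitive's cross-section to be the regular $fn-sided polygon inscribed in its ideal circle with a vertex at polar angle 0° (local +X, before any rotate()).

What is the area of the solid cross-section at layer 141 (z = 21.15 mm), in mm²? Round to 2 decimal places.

981.71 mm²

At z = 21.15 mm: the cube is absent (z outside [0, 4.5]); the cube at (12.5, 16) (footprint 27.5×22) is included at this height (area 605.00 mm²); the r=12 cylinder at (1.5, 1) contributes a regular 24-gon of circumradius 12 (area = (24/2)·12.000²·sin(360°/24) = 447.24 mm²); Combining (union): the 2 present regions are separate (no shared area or edge), so areas and boundary lengths simply add and each stays a separate island — area = 1052.24 mm²; the 20.5×8.5 cube at (-2, 6.5) contributes its full rectangle (area 174.25 mm²); After the difference (first − rest): starting from that combined region (1052.24 mm²), the 20.5×8.5 cube at (-2, 6.5) partially overlaps it — only the 70.53 mm² overlap (of its 174.25 mm²) is removed, clipping the outline — area = 981.71 mm². Overall, the cross-section has 2 separate islands. Net area = 981.71 mm².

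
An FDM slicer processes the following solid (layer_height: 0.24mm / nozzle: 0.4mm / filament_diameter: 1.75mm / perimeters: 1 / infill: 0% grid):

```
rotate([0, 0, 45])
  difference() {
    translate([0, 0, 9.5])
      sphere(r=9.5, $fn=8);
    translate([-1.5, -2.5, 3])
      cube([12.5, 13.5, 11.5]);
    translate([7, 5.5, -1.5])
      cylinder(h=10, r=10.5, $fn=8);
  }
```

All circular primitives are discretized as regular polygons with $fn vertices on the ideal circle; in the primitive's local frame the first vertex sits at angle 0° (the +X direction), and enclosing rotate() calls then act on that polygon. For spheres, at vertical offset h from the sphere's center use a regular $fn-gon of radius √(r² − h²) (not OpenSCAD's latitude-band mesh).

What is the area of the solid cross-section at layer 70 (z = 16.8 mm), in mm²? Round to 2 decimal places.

At z = 16.8 mm: the sphere: section is a regular 8-gon, circumradius = √(r²−h²) = √(9.5²−7.3²) = 6.079 (area = (8/2)·6.079²·sin(360°/8) = 104.54 mm²); the cube at (-1.5, -2.5) does not reach this height (z outside [3, 14.5]); the cylinder at (7, 5.5) is not intersected at this z (z outside [-1.5, 8.5]); After the difference (first − rest): none of the subtracted shapes is present at this height, so the r=9.5 sphere is unchanged — area = 104.54 mm²; (rotated 45° about Z; rotation is an isometry so areas/perimeters/island counts are preserved). Overall, the cross-section is a single solid region. Net area = 104.54 mm².

104.54 mm²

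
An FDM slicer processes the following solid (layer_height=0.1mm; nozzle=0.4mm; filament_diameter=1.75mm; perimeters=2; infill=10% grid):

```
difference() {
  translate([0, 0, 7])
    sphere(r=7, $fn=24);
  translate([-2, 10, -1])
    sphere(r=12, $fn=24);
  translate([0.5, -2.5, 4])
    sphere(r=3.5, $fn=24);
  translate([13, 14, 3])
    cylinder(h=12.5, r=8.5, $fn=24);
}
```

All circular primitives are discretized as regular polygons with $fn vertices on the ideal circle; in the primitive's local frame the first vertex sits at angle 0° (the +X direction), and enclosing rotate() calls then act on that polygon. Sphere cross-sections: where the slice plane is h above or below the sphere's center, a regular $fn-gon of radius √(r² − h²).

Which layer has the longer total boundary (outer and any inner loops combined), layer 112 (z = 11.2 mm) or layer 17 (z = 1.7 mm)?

layer 112 (z = 11.2 mm)

Layer 112 (z = 11.2): the r=7 sphere slices to a regular 24-gon of circumradius 5.600 (√(r²−h²) with h=4.2 from center) (perimeter = 2·24·5.600·sin(180°/24) = 35.09 mm); the sphere at (-2, 10) is absent (|z−center|=12.200 > r=12); the sphere at (0.5, -2.5) is absent (|z−center|=7.200 > r=3.5); the r=8.5 cylinder at (13, 14) contributes a regular 24-gon of circumradius 8.5 (perimeter = 2·24·8.500·sin(180°/24) = 53.25 mm); After the difference (first − rest): starting from the r=7 sphere, the r=8.5 cylinder at (13, 14) misses the remaining region (no effect) — boundary = 35.09 mm. So its perimeter = 35.09 mm. Layer 17 (z = 1.7): the r=7 sphere slices to a regular 24-gon of circumradius 4.573 (√(r²−h²) with h=5.3 from center) (perimeter = 2·24·4.573·sin(180°/24) = 28.65 mm); the r=12 sphere at (-2, 10) slices to a regular 24-gon of circumradius 11.692 (√(r²−h²) with h=2.7 from center) (perimeter = 2·24·11.692·sin(180°/24) = 73.26 mm); the r=3.5 sphere at (0.5, -2.5) contributes a regular 24-gon of circumradius √(3.5²−2.3²) = 2.638 (perimeter = 2·24·2.638·sin(180°/24) = 16.53 mm); the cylinder at (13, 14) does not reach this height (z outside [3, 15.5]); After the difference (first − rest): starting from the r=7 sphere, the r=12 sphere at (-2, 10) partially overlaps it — only the 42.68 mm² overlap (of its 424.60 mm²) is removed, clipping the outline; the r=3.5 sphere at (0.5, -2.5) partially overlaps it — only the 14.86 mm² overlap (of its 21.62 mm²) is removed, clipping the outline — boundary = 19.24 mm. So its perimeter = 19.24 mm. Layer 112 is larger (35.09 vs 19.24 mm).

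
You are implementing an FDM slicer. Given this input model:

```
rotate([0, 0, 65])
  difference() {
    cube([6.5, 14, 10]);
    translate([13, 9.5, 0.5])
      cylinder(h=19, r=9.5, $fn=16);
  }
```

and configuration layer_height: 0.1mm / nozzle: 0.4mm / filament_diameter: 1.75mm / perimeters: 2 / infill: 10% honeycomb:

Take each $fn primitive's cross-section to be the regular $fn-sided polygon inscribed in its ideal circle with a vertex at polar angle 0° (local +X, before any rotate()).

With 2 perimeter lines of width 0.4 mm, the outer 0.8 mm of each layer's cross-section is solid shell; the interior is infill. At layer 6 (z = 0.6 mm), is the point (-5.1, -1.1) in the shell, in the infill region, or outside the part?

outside

At z = 0.6 mm: the 6.5×14 cube contributes its full rectangle; the r=9.5 cylinder at (13, 9.5) gives a regular 16-gon of circumradius 9.5 (constant along its height); Subtracting the remaining from the first: starting from the 6.5×14 cube, the r=9.5 cylinder at (13, 9.5) partially overlaps it — only the 24.76 mm² overlap (of its 276.30 mm²) is removed, clipping the outline — 1 connected region; (whole slice rotated 65° about Z — lengths, areas and connectivity unchanged). Overall, the cross-section is a single solid region. Undo the 65° rotation: the query point maps to (-3.152, 4.157) in the un-rotated model frame. The nearest boundary edge runs (0.00, 0.00)→(0.00, 14.00); distance from the point to it = 3.15 mm. The point is not inside any of the regions above, so it lies outside the cross-section (3.15 mm from the nearest boundary).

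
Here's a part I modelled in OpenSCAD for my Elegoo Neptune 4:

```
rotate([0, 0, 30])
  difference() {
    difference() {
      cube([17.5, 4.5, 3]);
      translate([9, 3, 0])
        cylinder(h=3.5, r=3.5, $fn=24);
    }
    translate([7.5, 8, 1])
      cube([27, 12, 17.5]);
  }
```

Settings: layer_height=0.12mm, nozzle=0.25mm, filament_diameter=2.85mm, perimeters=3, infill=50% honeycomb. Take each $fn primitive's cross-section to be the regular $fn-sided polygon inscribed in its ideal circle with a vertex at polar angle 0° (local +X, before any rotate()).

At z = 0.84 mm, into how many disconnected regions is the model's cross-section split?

At z = 0.84 mm: the cube is present — its section is the full 17.5×4.5 rectangle; the cylinder at (9, 3): section is a regular 24-gon, circumradius r=3.5; Taking the first minus the rest: starting from the 17.5×4.5 cube, the r=3.5 cylinder at (9, 3) partially overlaps it — only the 27.98 mm² overlap (of its 38.05 mm²) is removed, clipping the outline — 2 connected regions; the cube at (7.5, 8) does not reach this height (z outside [1, 18.5]); After the difference (first − rest): none of the subtracted shapes is present at this height, so the result so far is unchanged — 2 connected regions; (whole slice rotated 30° about Z — lengths, areas and connectivity unchanged). The result has 2 disconnected regions.

2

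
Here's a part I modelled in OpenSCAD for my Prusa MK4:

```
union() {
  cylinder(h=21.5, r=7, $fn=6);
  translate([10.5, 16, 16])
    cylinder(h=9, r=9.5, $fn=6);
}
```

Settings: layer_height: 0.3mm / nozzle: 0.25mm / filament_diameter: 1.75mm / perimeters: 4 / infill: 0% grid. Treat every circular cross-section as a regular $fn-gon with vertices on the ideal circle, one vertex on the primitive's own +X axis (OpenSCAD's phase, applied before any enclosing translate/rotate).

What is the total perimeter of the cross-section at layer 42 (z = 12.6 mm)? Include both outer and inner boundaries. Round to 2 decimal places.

42.00 mm

At z = 12.6 mm: the cylinder: section is a regular 6-gon, circumradius r=7 (perimeter = 2·6·7.000·sin(180°/6) = 42.00 mm); the cylinder at (10.5, 16) is not intersected at this z (z outside [16, 25]); Combining (union): only the r=7 cylinder is present, so the union is just that shape — boundary = 42.00 mm. Overall, the cross-section is a single solid region. Total boundary length (outer) = 42.00 mm.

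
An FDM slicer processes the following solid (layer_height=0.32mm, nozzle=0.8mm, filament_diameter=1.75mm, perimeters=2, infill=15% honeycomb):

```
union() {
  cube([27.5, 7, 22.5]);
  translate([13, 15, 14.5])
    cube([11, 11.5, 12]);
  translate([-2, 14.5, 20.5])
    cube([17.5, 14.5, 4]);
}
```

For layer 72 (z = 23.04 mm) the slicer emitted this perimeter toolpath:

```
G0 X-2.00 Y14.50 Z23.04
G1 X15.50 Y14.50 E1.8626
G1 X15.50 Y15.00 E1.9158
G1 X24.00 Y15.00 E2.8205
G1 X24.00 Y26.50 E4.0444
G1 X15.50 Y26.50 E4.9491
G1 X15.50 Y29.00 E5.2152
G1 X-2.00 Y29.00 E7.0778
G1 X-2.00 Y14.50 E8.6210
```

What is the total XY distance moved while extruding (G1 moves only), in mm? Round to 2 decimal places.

81.00 mm

Sum the Euclidean lengths of each G1 segment: total = 81.00 mm.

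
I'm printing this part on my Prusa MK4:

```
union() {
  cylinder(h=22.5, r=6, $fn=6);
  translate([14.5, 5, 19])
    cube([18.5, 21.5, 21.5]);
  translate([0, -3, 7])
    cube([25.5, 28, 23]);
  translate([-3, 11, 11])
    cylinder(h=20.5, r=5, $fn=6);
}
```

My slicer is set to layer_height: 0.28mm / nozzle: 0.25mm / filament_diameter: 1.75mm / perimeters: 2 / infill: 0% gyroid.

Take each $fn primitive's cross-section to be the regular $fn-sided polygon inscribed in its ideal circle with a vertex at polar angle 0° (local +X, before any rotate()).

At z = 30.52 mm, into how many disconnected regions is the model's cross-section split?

At z = 30.52 mm: the cylinder does not reach this height (z outside [0, 22.5]); the 18.5×21.5 cube at (14.5, 5) contributes its full rectangle; the cube at (0, -3) does not reach this height (z outside [7, 30]); the r=5 cylinder at (-3, 11) gives a regular 6-gon of circumradius 5 (constant along its height); Combining (union): the 2 present regions are separate (no shared area or edge), so areas and boundary lengths simply add and each stays a separate island — 2 connected regions. The result has 2 disconnected regions.

2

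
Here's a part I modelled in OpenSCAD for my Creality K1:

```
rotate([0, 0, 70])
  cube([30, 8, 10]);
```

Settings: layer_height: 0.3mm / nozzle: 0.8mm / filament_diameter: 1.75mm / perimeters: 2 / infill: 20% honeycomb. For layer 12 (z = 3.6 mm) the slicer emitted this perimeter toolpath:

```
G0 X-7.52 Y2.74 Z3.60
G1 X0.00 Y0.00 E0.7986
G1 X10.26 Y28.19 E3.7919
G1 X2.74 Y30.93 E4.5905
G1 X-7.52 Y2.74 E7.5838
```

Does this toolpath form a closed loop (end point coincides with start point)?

yes

Start point (G0): (-7.52, 2.74). End point (last G1): the path returns to the start — closed.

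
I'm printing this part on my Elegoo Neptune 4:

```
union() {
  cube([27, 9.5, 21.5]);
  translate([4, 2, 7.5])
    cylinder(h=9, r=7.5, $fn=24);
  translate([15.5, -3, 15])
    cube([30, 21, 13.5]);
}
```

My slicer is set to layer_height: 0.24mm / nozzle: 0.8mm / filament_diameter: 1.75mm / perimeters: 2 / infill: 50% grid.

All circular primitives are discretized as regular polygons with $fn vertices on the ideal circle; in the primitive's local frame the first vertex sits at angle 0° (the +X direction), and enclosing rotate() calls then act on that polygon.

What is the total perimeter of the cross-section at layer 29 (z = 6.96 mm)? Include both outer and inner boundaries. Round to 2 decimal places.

At z = 6.96 mm: the 27×9.5 cube contributes its full rectangle (perimeter 73.00 mm); the cylinder at (4, 2) is absent (z outside [7.5, 16.5]); the cube at (15.5, -3) does not reach this height (z outside [15, 28.5]); Taking the union: only the 27×9.5 cube is present, so the union is just that shape — boundary = 73.00 mm. Overall, the cross-section is a single solid region. Total boundary length (outer) = 73.00 mm.

73.00 mm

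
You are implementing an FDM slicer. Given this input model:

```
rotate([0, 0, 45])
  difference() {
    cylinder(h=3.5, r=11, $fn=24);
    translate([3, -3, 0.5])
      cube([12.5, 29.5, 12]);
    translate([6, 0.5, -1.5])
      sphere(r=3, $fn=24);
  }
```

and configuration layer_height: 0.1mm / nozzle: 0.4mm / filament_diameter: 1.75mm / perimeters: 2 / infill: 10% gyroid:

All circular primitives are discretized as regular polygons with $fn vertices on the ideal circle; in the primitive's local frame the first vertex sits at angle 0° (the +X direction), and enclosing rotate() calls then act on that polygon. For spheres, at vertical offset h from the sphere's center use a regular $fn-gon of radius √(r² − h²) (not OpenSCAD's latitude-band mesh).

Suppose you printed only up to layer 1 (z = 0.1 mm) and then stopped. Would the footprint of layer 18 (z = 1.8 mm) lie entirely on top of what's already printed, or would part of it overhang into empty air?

Compare the two slices. At z = 0.1: the r=11 cylinder gives a regular 24-gon of circumradius 11 (constant along its height) (area = (24/2)·11.000²·sin(360°/24) = 375.81 mm²); the cube at (3, -3) is absent (z outside [0.5, 12.5]); the r=3 sphere at (6, 0.5) slices to a regular 24-gon of circumradius 2.538 (√(r²−h²) with h=1.6 from center) (area = (24/2)·2.538²·sin(360°/24) = 20.00 mm²); Subtracting the remaining from the first: starting from the r=11 cylinder (375.81 mm²), the r=3 sphere at (6, 0.5) lies wholly inside it (removes its full 20.00 mm² and its 15.90 mm outline becomes a hole wall) — area = 355.80 mm²; (whole slice rotated 45° about Z — lengths, areas and connectivity unchanged). At z = 1.8: the cylinder: section is a regular 24-gon, circumradius r=11 (area = (24/2)·11.000²·sin(360°/24) = 375.81 mm²); the cube at (3, -3) is present — its section is the full 12.5×29.5 rectangle (area 368.75 mm²); the sphere at (6, 0.5) is not intersected at this z (|z−center|=3.300 > r=3); After the difference (first − rest): starting from the r=11 cylinder (375.81 mm²), the 12.5×29.5 cube at (3, -3) partially overlaps it — only the 84.95 mm² overlap (of its 368.75 mm²) is removed, clipping the outline — area = 290.85 mm²; (rotated 45° about Z; rotation is an isometry so areas/perimeters/island counts are preserved). Checking containment: the cross-section at z = 1.8 is a subset of the cross-section at z = 0.1.

entirely on top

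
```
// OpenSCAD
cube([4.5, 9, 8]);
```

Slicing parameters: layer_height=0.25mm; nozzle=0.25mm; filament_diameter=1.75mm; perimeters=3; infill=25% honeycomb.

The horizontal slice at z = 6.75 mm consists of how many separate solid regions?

At z = 6.75 mm: the cube is present — its section is the full 4.5×9 rectangle. The result has 1 disconnected region.

1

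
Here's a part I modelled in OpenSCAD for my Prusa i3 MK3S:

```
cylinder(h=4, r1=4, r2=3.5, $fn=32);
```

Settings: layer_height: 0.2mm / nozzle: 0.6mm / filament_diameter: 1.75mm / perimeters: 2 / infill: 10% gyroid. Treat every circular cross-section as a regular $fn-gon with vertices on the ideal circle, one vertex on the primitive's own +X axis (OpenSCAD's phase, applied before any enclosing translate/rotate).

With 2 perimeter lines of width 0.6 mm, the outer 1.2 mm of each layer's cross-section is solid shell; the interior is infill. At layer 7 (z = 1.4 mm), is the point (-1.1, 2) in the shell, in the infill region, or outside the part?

infill

At z = 1.4 mm: the cone (r1=4→r2=3.5) has section circumradius 3.825 here — a regular 32-gon. Overall, the cross-section is a single solid region. The nearest boundary edge runs (-1.46, 3.53)→(-2.13, 3.18); distance from the point to it = 1.52 mm. The point is inside the cross-section and 1.52 mm from the nearest boundary — more than the 1.2 mm shell width (2 × 0.6), so it's in the infill interior.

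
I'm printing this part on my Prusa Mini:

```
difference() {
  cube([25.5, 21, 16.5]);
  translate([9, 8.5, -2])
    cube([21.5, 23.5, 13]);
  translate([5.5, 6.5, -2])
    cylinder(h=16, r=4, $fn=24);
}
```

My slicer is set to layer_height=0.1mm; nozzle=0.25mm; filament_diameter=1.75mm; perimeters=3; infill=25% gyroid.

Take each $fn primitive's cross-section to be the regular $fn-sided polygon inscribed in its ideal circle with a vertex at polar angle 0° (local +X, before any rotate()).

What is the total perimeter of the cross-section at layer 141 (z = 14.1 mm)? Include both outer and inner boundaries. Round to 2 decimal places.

At z = 14.1 mm: the cube (footprint 25.5×21) is included at this height (perimeter 93.00 mm); the cube at (9, 8.5) is not intersected at this z (z outside [-2, 11]); the cylinder at (5.5, 6.5) does not reach this height (z outside [-2, 14]); After the difference (first − rest): none of the subtracted shapes is present at this height, so the 25.5×21 cube is unchanged — boundary = 93.00 mm. Overall, the cross-section is a single solid region. Total boundary length (outer) = 93.00 mm.

93.00 mm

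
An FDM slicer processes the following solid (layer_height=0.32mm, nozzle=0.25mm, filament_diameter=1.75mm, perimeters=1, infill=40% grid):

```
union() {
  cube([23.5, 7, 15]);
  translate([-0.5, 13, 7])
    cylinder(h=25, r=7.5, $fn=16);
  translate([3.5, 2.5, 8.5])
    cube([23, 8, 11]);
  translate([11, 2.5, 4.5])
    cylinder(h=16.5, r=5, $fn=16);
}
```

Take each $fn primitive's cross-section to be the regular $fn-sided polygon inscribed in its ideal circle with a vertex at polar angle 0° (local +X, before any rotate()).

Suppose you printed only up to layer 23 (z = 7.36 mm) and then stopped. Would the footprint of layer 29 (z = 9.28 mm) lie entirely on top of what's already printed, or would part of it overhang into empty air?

part overhangs

Compare the two slices. At z = 7.36: the cube (footprint 23.5×7) is included at this height (area 164.50 mm²); the r=7.5 cylinder at (-0.5, 13) gives a regular 16-gon of circumradius 7.5 (constant along its height) (area = (16/2)·7.500²·sin(360°/16) = 172.21 mm²); the cube at (3.5, 2.5) does not reach this height (z outside [8.5, 19.5]); the r=5 cylinder at (11, 2.5) contributes a regular 16-gon of circumradius 5 (area = (16/2)·5.000²·sin(360°/16) = 76.54 mm²); Merging all regions: the regions partially overlap — summed areas 413.24 mm² minus the doubly-counted overlap 64.06 mm² gives 349.18 mm² — area = 349.18 mm². At z = 9.28: the cube is present — its section is the full 23.5×7 rectangle (area 164.50 mm²); the r=7.5 cylinder at (-0.5, 13) gives a regular 16-gon of circumradius 7.5 (constant along its height) (area = (16/2)·7.500²·sin(360°/16) = 172.21 mm²); the cube at (3.5, 2.5) (footprint 23×8) is included at this height (area 184.00 mm²); the r=5 cylinder at (11, 2.5) contributes a regular 16-gon of circumradius 5 (area = (16/2)·5.000²·sin(360°/16) = 76.54 mm²); Merging all regions: the regions partially overlap — summed areas 597.24 mm² minus the doubly-counted overlap 162.06 mm² gives 435.18 mm² — area = 435.18 mm². Checking containment: at z = 9.28 the cross-section extends beyond the z = 7.36 cross-section by about 86.00 mm².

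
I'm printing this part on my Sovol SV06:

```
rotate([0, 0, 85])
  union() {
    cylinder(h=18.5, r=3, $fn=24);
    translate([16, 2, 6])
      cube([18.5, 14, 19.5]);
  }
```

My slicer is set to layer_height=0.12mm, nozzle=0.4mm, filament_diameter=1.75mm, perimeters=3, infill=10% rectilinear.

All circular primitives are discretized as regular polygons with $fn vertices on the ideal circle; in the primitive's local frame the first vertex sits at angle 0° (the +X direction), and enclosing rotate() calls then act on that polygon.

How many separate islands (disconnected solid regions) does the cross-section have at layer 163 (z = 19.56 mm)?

At z = 19.56 mm: the cylinder is not intersected at this z (z outside [0, 18.5]); the cube at (16, 2) (footprint 18.5×14) is included at this height; Taking the union: only the 18.5×14 cube at (16, 2) is present, so the union is just that shape — 1 connected region; (rotated 85° about Z; rotation is an isometry so areas/perimeters/island counts are preserved). Overall, the cross-section is a single solid region. Island count = 1.

1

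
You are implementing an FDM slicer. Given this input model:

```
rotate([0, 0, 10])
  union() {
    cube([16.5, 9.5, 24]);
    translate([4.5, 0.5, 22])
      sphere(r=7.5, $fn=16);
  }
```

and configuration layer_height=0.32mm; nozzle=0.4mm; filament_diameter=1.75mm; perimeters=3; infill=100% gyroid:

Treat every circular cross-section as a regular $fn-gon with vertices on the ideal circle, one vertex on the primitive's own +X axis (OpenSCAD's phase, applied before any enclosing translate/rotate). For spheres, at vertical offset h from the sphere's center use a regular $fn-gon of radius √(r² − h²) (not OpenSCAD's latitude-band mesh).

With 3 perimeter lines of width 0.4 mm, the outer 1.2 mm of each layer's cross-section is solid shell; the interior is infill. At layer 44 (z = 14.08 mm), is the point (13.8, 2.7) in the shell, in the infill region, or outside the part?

At z = 14.08 mm: the cube (footprint 16.5×9.5) is included at this height; the sphere at (4.5, 0.5) is not intersected at this z (|z−center|=7.920 > r=7.5); Combining (union): only the 16.5×9.5 cube is present, so the union is just that shape — 1 connected region; (rotated 10° about Z; rotation is an isometry so areas/perimeters/island counts are preserved). Overall, the cross-section is a single solid region. Undo the 10° rotation: the query point maps to (14.059, 0.263) in the un-rotated model frame. The nearest boundary edge runs (0.00, 0.00)→(16.50, 0.00); distance from the point to it = 0.26 mm. The point is inside the cross-section, 0.26 mm from the nearest boundary — within the 1.2 mm shell band (3 × 0.4).

shell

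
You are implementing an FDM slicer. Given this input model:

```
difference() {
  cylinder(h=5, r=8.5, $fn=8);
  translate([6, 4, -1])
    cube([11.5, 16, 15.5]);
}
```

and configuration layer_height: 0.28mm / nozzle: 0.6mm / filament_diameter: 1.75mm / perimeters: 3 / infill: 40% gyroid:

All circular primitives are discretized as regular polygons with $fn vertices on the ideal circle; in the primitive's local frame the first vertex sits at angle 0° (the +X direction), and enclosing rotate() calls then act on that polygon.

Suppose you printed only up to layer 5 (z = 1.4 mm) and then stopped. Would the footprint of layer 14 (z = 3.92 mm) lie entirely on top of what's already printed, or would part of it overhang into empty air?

entirely on top

Compare the two slices. At z = 1.4: the r=8.5 cylinder gives a regular 8-gon of circumradius 8.5 (constant along its height) (area = (8/2)·8.500²·sin(360°/8) = 204.35 mm²); the 11.5×16 cube at (6, 4) contributes its full rectangle (area 184.00 mm²); Subtracting the remaining from the first: starting from the r=8.5 cylinder (204.35 mm²), the 11.5×16 cube at (6, 4) partially overlaps it — only the 0.86 mm² overlap (of its 184.00 mm²) is removed, clipping the outline — area = 203.50 mm². At z = 3.92: the r=8.5 cylinder gives a regular 8-gon of circumradius 8.5 (constant along its height) (area = (8/2)·8.500²·sin(360°/8) = 204.35 mm²); the cube at (6, 4) (footprint 11.5×16) is included at this height (area 184.00 mm²); Subtracting the remaining from the first: starting from the r=8.5 cylinder (204.35 mm²), the 11.5×16 cube at (6, 4) partially overlaps it — only the 0.86 mm² overlap (of its 184.00 mm²) is removed, clipping the outline — area = 203.50 mm². Checking containment: the cross-section at z = 3.92 is a subset of the cross-section at z = 1.4.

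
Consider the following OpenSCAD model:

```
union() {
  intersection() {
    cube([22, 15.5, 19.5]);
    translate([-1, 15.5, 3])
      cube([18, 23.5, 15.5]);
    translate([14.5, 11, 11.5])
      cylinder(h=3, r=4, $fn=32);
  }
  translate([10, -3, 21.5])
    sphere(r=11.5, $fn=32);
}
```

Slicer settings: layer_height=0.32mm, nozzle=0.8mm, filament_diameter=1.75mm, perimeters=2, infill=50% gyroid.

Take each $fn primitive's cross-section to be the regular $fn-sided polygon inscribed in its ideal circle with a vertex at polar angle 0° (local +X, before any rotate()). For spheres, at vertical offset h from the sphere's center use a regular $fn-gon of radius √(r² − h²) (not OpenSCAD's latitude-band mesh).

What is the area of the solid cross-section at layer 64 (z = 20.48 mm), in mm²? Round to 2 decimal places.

409.56 mm²

At z = 20.48 mm: the cube is not intersected at this z (z outside [0, 19.5]); the cube at (-1, 15.5) does not reach this height (z outside [3, 18.5]); the cylinder at (14.5, 11) is absent (z outside [11.5, 14.5]); Taking the intersection: at least one operand is absent at this height, so nothing remains; the r=11.5 sphere at (10, -3) contributes a regular 32-gon of circumradius √(11.5²−1.02²) = 11.455 (area = (32/2)·11.455²·sin(360°/32) = 409.56 mm²); Combining (union): only the r=11.5 sphere at (10, -3) is present, so the union is just that shape — area = 409.56 mm². Overall, the cross-section is a single solid region. Net area = 409.56 mm².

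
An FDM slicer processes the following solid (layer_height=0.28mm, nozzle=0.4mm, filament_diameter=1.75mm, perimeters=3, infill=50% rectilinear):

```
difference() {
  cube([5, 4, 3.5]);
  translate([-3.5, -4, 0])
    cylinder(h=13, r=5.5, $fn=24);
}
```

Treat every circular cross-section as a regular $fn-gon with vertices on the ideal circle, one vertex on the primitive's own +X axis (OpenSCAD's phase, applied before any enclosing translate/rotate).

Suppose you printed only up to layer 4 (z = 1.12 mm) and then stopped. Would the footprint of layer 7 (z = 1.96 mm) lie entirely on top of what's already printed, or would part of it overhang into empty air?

entirely on top

Compare the two slices. At z = 1.12: the cube is present — its section is the full 5×4 rectangle (area 20.00 mm²); the r=5.5 cylinder at (-3.5, -4) gives a regular 24-gon of circumradius 5.5 (constant along its height) (area = (24/2)·5.500²·sin(360°/24) = 93.95 mm²); After the difference (first − rest): starting from the 5×4 cube (20.00 mm²), the r=5.5 cylinder at (-3.5, -4) partially overlaps it — only the 0.02 mm² overlap (of its 93.95 mm²) is removed, clipping the outline — area = 19.98 mm². At z = 1.96: the 5×4 cube contributes its full rectangle (area 20.00 mm²); the r=5.5 cylinder at (-3.5, -4) gives a regular 24-gon of circumradius 5.5 (constant along its height) (area = (24/2)·5.500²·sin(360°/24) = 93.95 mm²); Taking the first minus the rest: starting from the 5×4 cube (20.00 mm²), the r=5.5 cylinder at (-3.5, -4) partially overlaps it — only the 0.02 mm² overlap (of its 93.95 mm²) is removed, clipping the outline — area = 19.98 mm². Checking containment: the cross-section at z = 1.96 is a subset of the cross-section at z = 1.12.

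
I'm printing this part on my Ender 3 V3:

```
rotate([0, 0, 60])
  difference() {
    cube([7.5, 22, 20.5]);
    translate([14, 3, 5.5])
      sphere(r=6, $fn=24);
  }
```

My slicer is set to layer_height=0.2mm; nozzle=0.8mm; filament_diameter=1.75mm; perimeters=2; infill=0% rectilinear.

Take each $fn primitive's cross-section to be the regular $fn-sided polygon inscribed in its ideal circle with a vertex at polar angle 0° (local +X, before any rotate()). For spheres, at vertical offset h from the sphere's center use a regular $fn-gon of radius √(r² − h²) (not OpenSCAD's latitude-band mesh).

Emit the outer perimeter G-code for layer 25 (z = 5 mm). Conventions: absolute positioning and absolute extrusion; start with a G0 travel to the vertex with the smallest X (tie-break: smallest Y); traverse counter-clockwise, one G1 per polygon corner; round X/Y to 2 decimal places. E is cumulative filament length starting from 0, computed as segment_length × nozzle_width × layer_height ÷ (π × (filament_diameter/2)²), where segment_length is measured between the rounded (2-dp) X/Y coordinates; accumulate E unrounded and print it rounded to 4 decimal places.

At z = 5 mm: the cube (footprint 7.5×22) is included at this height; the r=6 sphere at (14, 3) contributes a regular 24-gon of circumradius √(6²−0.5²) = 5.979; After the difference (first − rest): starting from the 7.5×22 cube, the r=6 sphere at (14, 3) misses the remaining region (no effect) — 1 connected region; (rotated 60° about Z; rotation is an isometry so areas/perimeters/island counts are preserved). The outline is a single polygon with 4 vertices. Extrusion per mm of travel: 0.8 × 0.2 / (π × 0.875²) = 0.066520. Accumulating E over each segment gives final E = 3.9250.

G0 X-19.05 Y11.00 Z5.00
G1 X0.00 Y0.00 E1.4633
G1 X3.75 Y6.50 E1.9625
G1 X-15.30 Y17.50 E3.4258
G1 X-19.05 Y11.00 E3.9250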